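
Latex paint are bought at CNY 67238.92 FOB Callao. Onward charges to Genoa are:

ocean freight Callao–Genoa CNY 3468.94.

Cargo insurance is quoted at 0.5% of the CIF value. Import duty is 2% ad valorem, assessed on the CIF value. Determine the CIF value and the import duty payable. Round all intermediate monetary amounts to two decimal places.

CIF value: CNY 71063.18; import duty: CNY 1421.26

Let C be the CIF value. C = FOB price + freight + 0.5% × C
C − 0.5% × C = 67238.92 + 3468.94
0.995 × C = 70707.86
C = 70707.86 / 0.995 = 71063.18
Insurance premium = 0.5% × 71063.18 = 355.32
Import duty = 71063.18 × 2% = 1421.26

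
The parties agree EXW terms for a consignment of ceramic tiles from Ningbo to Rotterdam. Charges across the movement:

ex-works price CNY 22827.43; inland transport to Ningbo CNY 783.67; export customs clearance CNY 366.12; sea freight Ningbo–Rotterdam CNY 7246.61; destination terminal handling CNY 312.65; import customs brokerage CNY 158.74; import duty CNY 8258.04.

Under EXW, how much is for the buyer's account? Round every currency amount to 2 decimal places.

Buyer's account: CNY 17125.83

EXW: the seller makes goods available at their premises; the buyer bears all onward costs.
Seller's account: goods 22827.43 = 22827.43
Buyer's account: inland to port 783.67 + export clearance 366.12 + freight 7246.61 + destination terminal 312.65 + brokerage 158.74 + duty 8258.04 = 17125.83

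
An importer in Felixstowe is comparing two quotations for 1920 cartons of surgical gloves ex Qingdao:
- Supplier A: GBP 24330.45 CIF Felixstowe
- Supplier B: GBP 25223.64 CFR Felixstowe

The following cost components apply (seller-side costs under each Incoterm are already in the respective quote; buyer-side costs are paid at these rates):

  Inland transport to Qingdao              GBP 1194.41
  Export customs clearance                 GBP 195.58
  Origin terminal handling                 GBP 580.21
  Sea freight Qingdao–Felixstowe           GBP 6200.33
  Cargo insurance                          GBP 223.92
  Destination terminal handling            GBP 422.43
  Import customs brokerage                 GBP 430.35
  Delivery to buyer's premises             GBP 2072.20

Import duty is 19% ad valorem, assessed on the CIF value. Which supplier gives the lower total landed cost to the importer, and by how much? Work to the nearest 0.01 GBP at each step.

Supplier A is cheaper by GBP 1329.36

Supplier A (CIF):
The CIF price already equals the CIF value: 24330.45
Import duty = 24330.45 × 19% = 4622.79
Buyer bears (A): 422.43 + 430.35 + 2072.20 = 2924.98
Landed cost (A) = invoice 24330.45 + 2924.98 + duty 4622.79 = 31878.22
Supplier B (CFR):
CIF value = CFR price + insurance = 25223.64 + 223.92 = 25447.56
Import duty = 25447.56 × 19% = 4835.04
Buyer bears (B): 223.92 + 422.43 + 430.35 + 2072.20 = 3148.90
Landed cost (B) = invoice 25223.64 + 3148.90 + duty 4835.04 = 33207.58
Difference = |31878.22 − 33207.58| = 1329.36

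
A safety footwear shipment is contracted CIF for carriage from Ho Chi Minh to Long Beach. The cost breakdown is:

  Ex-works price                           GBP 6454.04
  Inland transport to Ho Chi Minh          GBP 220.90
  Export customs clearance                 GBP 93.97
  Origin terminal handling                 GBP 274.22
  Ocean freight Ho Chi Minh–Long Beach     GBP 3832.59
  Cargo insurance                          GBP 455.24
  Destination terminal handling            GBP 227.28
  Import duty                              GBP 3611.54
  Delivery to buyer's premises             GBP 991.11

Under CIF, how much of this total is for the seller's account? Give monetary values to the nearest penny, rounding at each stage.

Seller's account: GBP 11330.96

CIF: the seller pays costs through ocean freight and marine insurance to the destination port.
Seller's account: goods 6454.04 + inland to port 220.90 + export clearance 93.97 + origin terminal 274.22 + freight 3832.59 + insurance 455.24 = 11330.96
Buyer's account: destination terminal 227.28 + duty 3611.54 + delivery 991.11 = 4829.93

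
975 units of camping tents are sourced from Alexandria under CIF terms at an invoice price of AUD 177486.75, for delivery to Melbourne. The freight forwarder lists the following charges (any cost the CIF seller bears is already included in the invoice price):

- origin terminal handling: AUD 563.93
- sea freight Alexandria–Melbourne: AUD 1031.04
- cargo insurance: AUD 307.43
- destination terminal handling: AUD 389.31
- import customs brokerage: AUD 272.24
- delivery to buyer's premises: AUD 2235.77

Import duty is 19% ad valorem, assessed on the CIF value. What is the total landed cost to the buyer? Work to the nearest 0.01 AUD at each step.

Total landed cost: AUD 214106.55

CIF: the seller pays costs through ocean freight and marine insurance to the destination port.
Already in the invoice (seller's account under CIF): origin terminal, freight, insurance — exclude.
The CIF price already equals the CIF value: 177486.75
Import duty = 177486.75 × 19% = 33722.48
Buyer bears: destination terminal 389.31 + brokerage 272.24 + delivery 2235.77 + duty 33722.48 = 36619.80
Landed cost = invoice 177486.75 + 36619.80 = 214106.55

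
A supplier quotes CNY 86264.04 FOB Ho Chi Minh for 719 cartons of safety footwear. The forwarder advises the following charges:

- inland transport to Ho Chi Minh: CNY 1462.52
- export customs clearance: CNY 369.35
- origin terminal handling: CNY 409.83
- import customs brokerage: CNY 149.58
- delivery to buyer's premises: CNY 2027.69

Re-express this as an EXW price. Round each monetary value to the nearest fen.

EXW price: CNY 84022.34

Not relevant to the conversion: delivery, brokerage — on the buyer under both terms; not part of either seller's price.
From FOB to EXW, the seller no longer bears: inland to port, export clearance, origin terminal.
EXW price = 86264.04 − 1462.52 − 369.35 − 409.83 = 84022.34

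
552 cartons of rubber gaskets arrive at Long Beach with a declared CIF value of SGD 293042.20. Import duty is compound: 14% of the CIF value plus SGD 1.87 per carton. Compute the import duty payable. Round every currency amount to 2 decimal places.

Ad valorem component: 293042.20 × 14% = 41025.91
Specific component: 552 × 1.87 = 1032.24
Import duty = 41025.91 + 1032.24 = 42058.15

Import duty: SGD 42058.15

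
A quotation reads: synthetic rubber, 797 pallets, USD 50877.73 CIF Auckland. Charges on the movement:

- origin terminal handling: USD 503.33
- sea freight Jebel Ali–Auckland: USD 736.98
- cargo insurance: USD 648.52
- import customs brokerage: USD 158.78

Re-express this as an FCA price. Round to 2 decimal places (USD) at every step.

FCA price: USD 48988.90

Not relevant to the conversion: brokerage — on the buyer under both terms; not part of either seller's price.
From CIF to FCA, the seller no longer bears: origin terminal, freight, insurance.
FCA price = 50877.73 − 503.33 − 736.98 − 648.52 = 48988.90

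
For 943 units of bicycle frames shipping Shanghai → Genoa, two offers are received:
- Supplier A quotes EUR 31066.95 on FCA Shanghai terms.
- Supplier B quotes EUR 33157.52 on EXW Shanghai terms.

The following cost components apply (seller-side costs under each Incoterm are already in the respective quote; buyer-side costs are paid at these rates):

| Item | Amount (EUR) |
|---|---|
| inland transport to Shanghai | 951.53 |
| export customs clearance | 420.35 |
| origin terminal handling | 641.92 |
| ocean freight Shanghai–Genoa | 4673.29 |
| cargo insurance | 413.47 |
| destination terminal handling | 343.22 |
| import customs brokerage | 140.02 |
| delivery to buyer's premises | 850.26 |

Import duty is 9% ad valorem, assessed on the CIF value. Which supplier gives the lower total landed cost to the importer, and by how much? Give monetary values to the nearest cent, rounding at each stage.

Supplier A is cheaper by EUR 3774.07

Supplier A (FCA):
CIF value = FCA price + origin terminal + freight + insurance = 31066.95 + 641.92 + 4673.29 + 413.47 = 36795.63
Import duty = 36795.63 × 9% = 3311.61
Buyer bears (A): 641.92 + 4673.29 + 413.47 + 343.22 + 140.02 + 850.26 = 7062.18
Landed cost (A) = invoice 31066.95 + 7062.18 + duty 3311.61 = 41440.74
Supplier B (EXW):
CIF value = EXW price + inland to port + export clearance + origin terminal + freight + insurance = 33157.52 + 951.53 + 420.35 + 641.92 + 4673.29 + 413.47 = 40258.08
Import duty = 40258.08 × 9% = 3623.23
Buyer bears (B): 951.53 + 420.35 + 641.92 + 4673.29 + 413.47 + 343.22 + 140.02 + 850.26 = 8434.06
Landed cost (B) = invoice 33157.52 + 8434.06 + duty 3623.23 = 45214.81
Difference = |41440.74 − 45214.81| = 3774.07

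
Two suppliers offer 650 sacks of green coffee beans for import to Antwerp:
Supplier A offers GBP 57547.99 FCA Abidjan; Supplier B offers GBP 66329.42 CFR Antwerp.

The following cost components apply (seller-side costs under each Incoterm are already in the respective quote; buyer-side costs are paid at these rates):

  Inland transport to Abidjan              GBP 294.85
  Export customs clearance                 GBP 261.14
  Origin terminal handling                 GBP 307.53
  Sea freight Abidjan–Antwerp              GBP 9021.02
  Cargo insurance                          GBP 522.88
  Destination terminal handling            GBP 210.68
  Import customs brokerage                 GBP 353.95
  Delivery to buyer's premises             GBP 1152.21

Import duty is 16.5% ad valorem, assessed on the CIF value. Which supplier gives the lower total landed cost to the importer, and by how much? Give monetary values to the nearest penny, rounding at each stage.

Supplier B is cheaper by GBP 637.39

Supplier A (FCA):
CIF value = FCA price + origin terminal + freight + insurance = 57547.99 + 307.53 + 9021.02 + 522.88 = 67399.42
Import duty = 67399.42 × 16.5% = 11120.90
Buyer bears (A): 307.53 + 9021.02 + 522.88 + 210.68 + 353.95 + 1152.21 = 11568.27
Landed cost (A) = invoice 57547.99 + 11568.27 + duty 11120.90 = 80237.16
Supplier B (CFR):
CIF value = CFR price + insurance = 66329.42 + 522.88 = 66852.30
Import duty = 66852.30 × 16.5% = 11030.63
Buyer bears (B): 522.88 + 210.68 + 353.95 + 1152.21 = 2239.72
Landed cost (B) = invoice 66329.42 + 2239.72 + duty 11030.63 = 79599.77
Difference = |80237.16 − 79599.77| = 637.39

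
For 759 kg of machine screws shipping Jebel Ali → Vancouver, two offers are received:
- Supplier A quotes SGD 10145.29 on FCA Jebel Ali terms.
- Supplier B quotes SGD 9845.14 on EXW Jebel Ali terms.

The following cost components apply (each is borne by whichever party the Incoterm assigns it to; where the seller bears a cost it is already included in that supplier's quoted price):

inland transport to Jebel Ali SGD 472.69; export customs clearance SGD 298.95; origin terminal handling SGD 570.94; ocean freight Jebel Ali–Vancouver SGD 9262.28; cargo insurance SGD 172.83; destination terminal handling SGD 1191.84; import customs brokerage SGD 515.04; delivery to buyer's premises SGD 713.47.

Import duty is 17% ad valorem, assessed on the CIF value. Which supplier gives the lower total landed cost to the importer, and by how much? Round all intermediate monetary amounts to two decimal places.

Supplier A is cheaper by SGD 551.64

Supplier A (FCA):
CIF value = FCA price + origin terminal + freight + insurance = 10145.29 + 570.94 + 9262.28 + 172.83 = 20151.34
Import duty = 20151.34 × 17% = 3425.73
Buyer bears (A): 570.94 + 9262.28 + 172.83 + 1191.84 + 515.04 + 713.47 = 12426.40
Landed cost (A) = invoice 10145.29 + 12426.40 + duty 3425.73 = 25997.42
Supplier B (EXW):
CIF value = EXW price + inland to port + export clearance + origin terminal + freight + insurance = 9845.14 + 472.69 + 298.95 + 570.94 + 9262.28 + 172.83 = 20622.83
Import duty = 20622.83 × 17% = 3505.88
Buyer bears (B): 472.69 + 298.95 + 570.94 + 9262.28 + 172.83 + 1191.84 + 515.04 + 713.47 = 13198.04
Landed cost (B) = invoice 9845.14 + 13198.04 + duty 3505.88 = 26549.06
Difference = |25997.42 − 26549.06| = 551.64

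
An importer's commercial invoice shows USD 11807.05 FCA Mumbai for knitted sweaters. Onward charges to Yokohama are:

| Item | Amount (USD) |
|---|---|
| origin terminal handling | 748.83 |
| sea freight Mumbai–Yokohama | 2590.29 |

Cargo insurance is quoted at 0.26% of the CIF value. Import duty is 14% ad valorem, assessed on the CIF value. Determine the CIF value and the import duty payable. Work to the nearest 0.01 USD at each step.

Let C be the CIF value. C = FCA price + pre-shipment costs + freight + 0.26% × C
C − 0.26% × C = 11807.05 + 748.83 + 2590.29
0.9974 × C = 15146.17
C = 15146.17 / 0.9974 = 15185.65
Insurance premium = 0.26% × 15185.65 = 39.48
Import duty = 15185.65 × 14% = 2125.99

CIF value: USD 15185.65; import duty: USD 2125.99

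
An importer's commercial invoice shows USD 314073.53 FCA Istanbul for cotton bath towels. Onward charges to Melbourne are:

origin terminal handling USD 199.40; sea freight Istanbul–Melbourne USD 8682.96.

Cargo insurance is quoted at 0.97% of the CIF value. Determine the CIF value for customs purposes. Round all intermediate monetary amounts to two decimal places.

Let C be the CIF value. C = FCA price + pre-shipment costs + freight + 0.97% × C
C − 0.97% × C = 314073.53 + 199.40 + 8682.96
0.9903 × C = 322955.89
C = 322955.89 / 0.9903 = 326119.25
Insurance premium = 0.97% × 326119.25 = 3163.36

CIF value: USD 326119.25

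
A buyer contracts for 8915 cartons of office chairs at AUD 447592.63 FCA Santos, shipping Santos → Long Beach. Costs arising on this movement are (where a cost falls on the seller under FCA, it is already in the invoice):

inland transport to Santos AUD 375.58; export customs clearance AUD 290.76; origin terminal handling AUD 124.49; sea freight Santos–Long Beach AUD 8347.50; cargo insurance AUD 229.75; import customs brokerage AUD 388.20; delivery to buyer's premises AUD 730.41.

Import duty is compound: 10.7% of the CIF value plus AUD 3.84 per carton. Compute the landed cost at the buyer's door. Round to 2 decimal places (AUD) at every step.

Total landed cost: AUD 540470.08

FCA: the seller delivers export-cleared goods to the carrier; the buyer bears costs from that point.
Already in the invoice (seller's account under FCA): inland to port, export clearance — exclude.
CIF value = FCA price + origin terminal + freight + insurance = 447592.63 + 124.49 + 8347.50 + 229.75 = 456294.37
Ad valorem component: 456294.37 × 10.7% = 48823.50
Specific component: 8915 × 3.84 = 34233.60
Import duty = 48823.50 + 34233.60 = 83057.10
Buyer bears: origin terminal 124.49 + freight 8347.50 + insurance 229.75 + brokerage 388.20 + delivery 730.41 + duty 83057.10 = 92877.45
Landed cost = invoice 447592.63 + 92877.45 = 540470.08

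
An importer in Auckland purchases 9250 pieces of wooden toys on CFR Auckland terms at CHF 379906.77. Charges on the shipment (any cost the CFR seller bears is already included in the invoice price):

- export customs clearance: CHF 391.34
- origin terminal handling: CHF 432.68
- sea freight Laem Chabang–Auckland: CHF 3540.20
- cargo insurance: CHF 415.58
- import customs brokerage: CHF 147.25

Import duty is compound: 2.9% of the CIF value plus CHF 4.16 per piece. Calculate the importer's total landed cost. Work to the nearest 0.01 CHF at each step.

Total landed cost: CHF 429978.95

CFR: the seller pays costs through ocean freight to the destination port, but not insurance.
Already in the invoice (seller's account under CFR): export clearance, origin terminal, freight — exclude.
CIF value = CFR price + insurance = 379906.77 + 415.58 = 380322.35
Ad valorem component: 380322.35 × 2.9% = 11029.35
Specific component: 9250 × 4.16 = 38480.00
Import duty = 11029.35 + 38480.00 = 49509.35
Buyer bears: insurance 415.58 + brokerage 147.25 + duty 49509.35 = 50072.18
Landed cost = invoice 379906.77 + 50072.18 = 429978.95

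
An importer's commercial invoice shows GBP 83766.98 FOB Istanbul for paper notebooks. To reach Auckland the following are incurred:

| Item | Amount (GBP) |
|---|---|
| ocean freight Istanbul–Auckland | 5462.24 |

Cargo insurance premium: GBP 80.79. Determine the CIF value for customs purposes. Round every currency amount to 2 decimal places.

CIF value: GBP 89310.01

CIF = FOB price + freight + insurance
CIF = 83766.98 + 5462.24 + 80.79 = 89310.01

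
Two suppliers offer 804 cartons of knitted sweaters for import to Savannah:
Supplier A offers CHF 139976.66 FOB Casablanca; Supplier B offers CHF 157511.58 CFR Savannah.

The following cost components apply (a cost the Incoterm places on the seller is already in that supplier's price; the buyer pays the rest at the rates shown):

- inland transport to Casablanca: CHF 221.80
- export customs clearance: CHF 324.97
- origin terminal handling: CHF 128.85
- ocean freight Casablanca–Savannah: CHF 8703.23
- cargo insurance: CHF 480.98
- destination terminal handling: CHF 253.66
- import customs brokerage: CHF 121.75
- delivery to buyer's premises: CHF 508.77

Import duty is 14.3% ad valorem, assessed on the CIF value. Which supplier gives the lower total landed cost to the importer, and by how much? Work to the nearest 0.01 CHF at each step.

Supplier A (FOB):
CIF value = FOB price + freight + insurance = 139976.66 + 8703.23 + 480.98 = 149160.87
Import duty = 149160.87 × 14.3% = 21330.00
Buyer bears (A): 8703.23 + 480.98 + 253.66 + 121.75 + 508.77 = 10068.39
Landed cost (A) = invoice 139976.66 + 10068.39 + duty 21330.00 = 171375.05
Supplier B (CFR):
CIF value = CFR price + insurance = 157511.58 + 480.98 = 157992.56
Import duty = 157992.56 × 14.3% = 22592.94
Buyer bears (B): 480.98 + 253.66 + 121.75 + 508.77 = 1365.16
Landed cost (B) = invoice 157511.58 + 1365.16 + duty 22592.94 = 181469.68
Difference = |171375.05 − 181469.68| = 10094.63

Supplier A is cheaper by CHF 10094.63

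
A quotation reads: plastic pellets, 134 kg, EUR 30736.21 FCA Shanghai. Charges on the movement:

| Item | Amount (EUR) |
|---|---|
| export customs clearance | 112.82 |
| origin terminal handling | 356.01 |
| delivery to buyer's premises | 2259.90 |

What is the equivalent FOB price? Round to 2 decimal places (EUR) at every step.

FOB price: EUR 31092.22

Not relevant to the conversion: export clearance — on the seller under both FCA and FOB; already in the FCA price and stays in the FOB price. delivery — on the buyer under both terms; not part of either seller's price.
From FCA to FOB, the seller additionally bears: origin terminal.
FOB price = 30736.21 + 356.01 = 31092.22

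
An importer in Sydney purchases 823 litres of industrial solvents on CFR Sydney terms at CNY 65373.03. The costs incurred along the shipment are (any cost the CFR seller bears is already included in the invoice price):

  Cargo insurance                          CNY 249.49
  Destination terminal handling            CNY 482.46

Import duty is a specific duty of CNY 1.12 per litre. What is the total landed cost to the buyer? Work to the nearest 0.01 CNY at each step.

CFR: the seller pays costs through ocean freight to the destination port, but not insurance.
CIF value = CFR price + insurance = 65373.03 + 249.49 = 65622.52
Import duty = 823 × 1.12 = 921.76
Buyer bears: insurance 249.49 + destination terminal 482.46 + duty 921.76 = 1653.71
Landed cost = invoice 65373.03 + 1653.71 = 67026.74

Total landed cost: CNY 67026.74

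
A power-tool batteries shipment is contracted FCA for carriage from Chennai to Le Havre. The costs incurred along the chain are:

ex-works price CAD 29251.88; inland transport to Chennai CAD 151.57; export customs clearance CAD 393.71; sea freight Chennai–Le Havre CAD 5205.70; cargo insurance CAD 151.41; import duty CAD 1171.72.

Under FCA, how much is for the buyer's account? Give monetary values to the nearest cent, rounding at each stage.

FCA: the seller delivers export-cleared goods to the carrier; the buyer bears costs from that point.
Seller's account: goods 29251.88 + inland to port 151.57 + export clearance 393.71 = 29797.16
Buyer's account: freight 5205.70 + insurance 151.41 + duty 1171.72 = 6528.83

Buyer's account: CAD 6528.83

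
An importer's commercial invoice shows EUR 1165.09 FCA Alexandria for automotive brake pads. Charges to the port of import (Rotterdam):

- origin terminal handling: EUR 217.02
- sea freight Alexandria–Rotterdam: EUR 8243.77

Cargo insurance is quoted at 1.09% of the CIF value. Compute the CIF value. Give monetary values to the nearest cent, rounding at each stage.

CIF value: EUR 9731.96

Let C be the CIF value. C = FCA price + pre-shipment costs + freight + 1.09% × C
C − 1.09% × C = 1165.09 + 217.02 + 8243.77
0.9891 × C = 9625.88
C = 9625.88 / 0.9891 = 9731.96
Insurance premium = 1.09% × 9731.96 = 106.08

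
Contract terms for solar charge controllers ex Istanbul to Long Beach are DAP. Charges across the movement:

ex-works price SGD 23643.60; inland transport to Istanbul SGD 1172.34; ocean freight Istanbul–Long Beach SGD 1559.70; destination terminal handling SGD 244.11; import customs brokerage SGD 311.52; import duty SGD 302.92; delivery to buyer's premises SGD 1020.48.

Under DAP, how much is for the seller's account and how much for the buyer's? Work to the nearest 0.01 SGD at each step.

DAP: the seller bears all costs to the named destination except import duty and clearance.
Seller's account: goods 23643.60 + inland to port 1172.34 + freight 1559.70 + destination terminal 244.11 + delivery 1020.48 = 27640.23
Buyer's account: brokerage 311.52 + duty 302.92 = 614.44

Seller: SGD 27640.23; buyer: SGD 614.44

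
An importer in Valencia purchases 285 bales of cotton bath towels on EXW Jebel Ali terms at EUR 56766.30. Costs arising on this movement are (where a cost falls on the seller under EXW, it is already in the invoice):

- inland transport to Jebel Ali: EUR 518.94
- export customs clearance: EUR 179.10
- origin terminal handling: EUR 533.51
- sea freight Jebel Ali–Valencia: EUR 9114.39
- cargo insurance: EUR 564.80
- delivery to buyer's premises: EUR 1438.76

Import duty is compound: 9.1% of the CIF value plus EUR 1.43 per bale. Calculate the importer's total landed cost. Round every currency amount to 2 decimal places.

Total landed cost: EUR 75681.96

EXW: the seller makes goods available at their premises; the buyer bears all onward costs.
CIF value = EXW price + inland to port + export clearance + origin terminal + freight + insurance = 56766.30 + 518.94 + 179.10 + 533.51 + 9114.39 + 564.80 = 67677.04
Ad valorem component: 67677.04 × 9.1% = 6158.61
Specific component: 285 × 1.43 = 407.55
Import duty = 6158.61 + 407.55 = 6566.16
Buyer bears: inland to port 518.94 + export clearance 179.10 + origin terminal 533.51 + freight 9114.39 + insurance 564.80 + delivery 1438.76 + duty 6566.16 = 18915.66
Landed cost = invoice 56766.30 + 18915.66 = 75681.96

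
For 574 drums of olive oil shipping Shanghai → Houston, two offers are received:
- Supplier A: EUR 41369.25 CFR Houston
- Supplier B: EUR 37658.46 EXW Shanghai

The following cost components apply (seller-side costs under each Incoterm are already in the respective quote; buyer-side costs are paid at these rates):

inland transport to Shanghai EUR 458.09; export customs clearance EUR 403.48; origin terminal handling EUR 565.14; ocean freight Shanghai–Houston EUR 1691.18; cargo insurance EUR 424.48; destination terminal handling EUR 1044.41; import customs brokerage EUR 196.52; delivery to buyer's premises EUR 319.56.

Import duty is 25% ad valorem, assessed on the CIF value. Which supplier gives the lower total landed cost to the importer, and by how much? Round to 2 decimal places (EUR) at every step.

Supplier B is cheaper by EUR 741.12

Supplier A (CFR):
CIF value = CFR price + insurance = 41369.25 + 424.48 = 41793.73
Import duty = 41793.73 × 25% = 10448.43
Buyer bears (A): 424.48 + 1044.41 + 196.52 + 319.56 = 1984.97
Landed cost (A) = invoice 41369.25 + 1984.97 + duty 10448.43 = 53802.65
Supplier B (EXW):
CIF value = EXW price + inland to port + export clearance + origin terminal + freight + insurance = 37658.46 + 458.09 + 403.48 + 565.14 + 1691.18 + 424.48 = 41200.83
Import duty = 41200.83 × 25% = 10300.21
Buyer bears (B): 458.09 + 403.48 + 565.14 + 1691.18 + 424.48 + 1044.41 + 196.52 + 319.56 = 5102.86
Landed cost (B) = invoice 37658.46 + 5102.86 + duty 10300.21 = 53061.53
Difference = |53802.65 − 53061.53| = 741.12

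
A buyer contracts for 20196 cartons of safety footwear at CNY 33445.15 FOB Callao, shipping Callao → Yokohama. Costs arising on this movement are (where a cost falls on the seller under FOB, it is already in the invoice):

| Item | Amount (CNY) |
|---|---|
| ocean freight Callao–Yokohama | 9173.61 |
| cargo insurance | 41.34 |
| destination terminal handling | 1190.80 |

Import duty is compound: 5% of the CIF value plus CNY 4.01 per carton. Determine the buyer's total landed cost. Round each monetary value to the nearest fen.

Total landed cost: CNY 126969.87

FOB: the seller bears costs until goods are on board at the origin port; the buyer bears freight, insurance and all costs thereafter.
CIF value = FOB price + freight + insurance = 33445.15 + 9173.61 + 41.34 = 42660.10
Ad valorem component: 42660.10 × 5% = 2133.01
Specific component: 20196 × 4.01 = 80985.96
Import duty = 2133.01 + 80985.96 = 83118.97
Buyer bears: freight 9173.61 + insurance 41.34 + destination terminal 1190.80 + duty 83118.97 = 93524.72
Landed cost = invoice 33445.15 + 93524.72 = 126969.87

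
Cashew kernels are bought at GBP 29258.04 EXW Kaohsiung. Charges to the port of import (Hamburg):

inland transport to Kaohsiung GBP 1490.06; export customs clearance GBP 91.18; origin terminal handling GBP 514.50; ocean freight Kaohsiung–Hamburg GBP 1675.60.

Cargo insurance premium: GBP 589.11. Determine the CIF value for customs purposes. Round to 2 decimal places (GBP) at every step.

CIF value: GBP 33618.49

CIF = EXW price + pre-shipment costs + freight + insurance
CIF = 29258.04 + 1490.06 + 91.18 + 514.50 + 1675.60 + 589.11 = 33618.49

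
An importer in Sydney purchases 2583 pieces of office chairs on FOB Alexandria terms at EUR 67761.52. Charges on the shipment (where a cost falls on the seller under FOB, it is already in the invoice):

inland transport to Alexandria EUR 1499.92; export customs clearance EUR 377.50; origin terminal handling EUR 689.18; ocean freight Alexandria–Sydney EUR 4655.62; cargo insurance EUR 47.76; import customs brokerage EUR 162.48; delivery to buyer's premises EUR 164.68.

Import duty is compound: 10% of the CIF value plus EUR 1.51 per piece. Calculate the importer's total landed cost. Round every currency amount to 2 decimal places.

Total landed cost: EUR 83938.88

FOB: the seller bears costs until goods are on board at the origin port; the buyer bears freight, insurance and all costs thereafter.
Already in the invoice (seller's account under FOB): inland to port, export clearance, origin terminal — exclude.
CIF value = FOB price + freight + insurance = 67761.52 + 4655.62 + 47.76 = 72464.90
Ad valorem component: 72464.90 × 10% = 7246.49
Specific component: 2583 × 1.51 = 3900.33
Import duty = 7246.49 + 3900.33 = 11146.82
Buyer bears: freight 4655.62 + insurance 47.76 + brokerage 162.48 + delivery 164.68 + duty 11146.82 = 16177.36
Landed cost = invoice 67761.52 + 16177.36 = 83938.88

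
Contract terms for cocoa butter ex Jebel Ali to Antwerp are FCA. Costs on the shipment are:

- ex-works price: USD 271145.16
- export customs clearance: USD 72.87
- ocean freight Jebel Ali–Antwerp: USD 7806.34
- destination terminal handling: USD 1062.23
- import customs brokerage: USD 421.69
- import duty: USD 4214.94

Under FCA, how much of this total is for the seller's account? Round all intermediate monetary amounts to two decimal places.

Seller's account: USD 271218.03

FCA: the seller delivers export-cleared goods to the carrier; the buyer bears costs from that point.
Seller's account: goods 271145.16 + export clearance 72.87 = 271218.03
Buyer's account: freight 7806.34 + destination terminal 1062.23 + brokerage 421.69 + duty 4214.94 = 13505.20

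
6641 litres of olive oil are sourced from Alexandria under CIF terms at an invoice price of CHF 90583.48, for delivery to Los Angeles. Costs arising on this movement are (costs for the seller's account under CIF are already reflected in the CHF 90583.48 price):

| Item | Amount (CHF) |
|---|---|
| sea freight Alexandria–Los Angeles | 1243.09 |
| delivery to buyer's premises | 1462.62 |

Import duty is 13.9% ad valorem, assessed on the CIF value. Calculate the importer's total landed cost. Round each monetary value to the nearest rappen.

CIF: the seller pays costs through ocean freight and marine insurance to the destination port.
Already in the invoice (seller's account under CIF): freight — exclude.
The CIF price already equals the CIF value: 90583.48
Import duty = 90583.48 × 13.9% = 12591.10
Buyer bears: delivery 1462.62 + duty 12591.10 = 14053.72
Landed cost = invoice 90583.48 + 14053.72 = 104637.20

Total landed cost: CHF 104637.20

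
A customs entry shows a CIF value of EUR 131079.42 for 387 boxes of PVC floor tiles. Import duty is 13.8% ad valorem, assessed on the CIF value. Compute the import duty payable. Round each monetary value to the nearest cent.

Import duty: EUR 18088.96

Import duty = 131079.42 × 13.8% = 18088.96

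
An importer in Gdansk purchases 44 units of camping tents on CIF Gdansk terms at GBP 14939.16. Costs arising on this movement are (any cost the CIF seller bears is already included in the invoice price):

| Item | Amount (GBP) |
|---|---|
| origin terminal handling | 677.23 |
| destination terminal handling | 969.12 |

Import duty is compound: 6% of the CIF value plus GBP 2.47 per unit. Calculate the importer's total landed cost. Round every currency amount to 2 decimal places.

CIF: the seller pays costs through ocean freight and marine insurance to the destination port.
Already in the invoice (seller's account under CIF): origin terminal — exclude.
The CIF price already equals the CIF value: 14939.16
Ad valorem component: 14939.16 × 6% = 896.35
Specific component: 44 × 2.47 = 108.68
Import duty = 896.35 + 108.68 = 1005.03
Buyer bears: destination terminal 969.12 + duty 1005.03 = 1974.15
Landed cost = invoice 14939.16 + 1974.15 = 16913.31

Total landed cost: GBP 16913.31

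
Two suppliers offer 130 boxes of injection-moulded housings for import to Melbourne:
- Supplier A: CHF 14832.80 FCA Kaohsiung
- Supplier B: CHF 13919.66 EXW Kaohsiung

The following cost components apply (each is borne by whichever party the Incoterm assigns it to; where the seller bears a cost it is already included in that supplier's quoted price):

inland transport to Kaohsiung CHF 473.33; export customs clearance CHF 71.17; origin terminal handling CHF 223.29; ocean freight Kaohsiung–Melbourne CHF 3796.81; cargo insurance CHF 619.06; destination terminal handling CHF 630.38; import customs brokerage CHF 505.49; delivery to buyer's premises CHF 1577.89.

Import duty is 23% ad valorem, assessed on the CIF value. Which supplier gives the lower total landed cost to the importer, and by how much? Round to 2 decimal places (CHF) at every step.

Supplier B is cheaper by CHF 453.43

Supplier A (FCA):
CIF value = FCA price + origin terminal + freight + insurance = 14832.80 + 223.29 + 3796.81 + 619.06 = 19471.96
Import duty = 19471.96 × 23% = 4478.55
Buyer bears (A): 223.29 + 3796.81 + 619.06 + 630.38 + 505.49 + 1577.89 = 7352.92
Landed cost (A) = invoice 14832.80 + 7352.92 + duty 4478.55 = 26664.27
Supplier B (EXW):
CIF value = EXW price + inland to port + export clearance + origin terminal + freight + insurance = 13919.66 + 473.33 + 71.17 + 223.29 + 3796.81 + 619.06 = 19103.32
Import duty = 19103.32 × 23% = 4393.76
Buyer bears (B): 473.33 + 71.17 + 223.29 + 3796.81 + 619.06 + 630.38 + 505.49 + 1577.89 = 7897.42
Landed cost (B) = invoice 13919.66 + 7897.42 + duty 4393.76 = 26210.84
Difference = |26664.27 − 26210.84| = 453.43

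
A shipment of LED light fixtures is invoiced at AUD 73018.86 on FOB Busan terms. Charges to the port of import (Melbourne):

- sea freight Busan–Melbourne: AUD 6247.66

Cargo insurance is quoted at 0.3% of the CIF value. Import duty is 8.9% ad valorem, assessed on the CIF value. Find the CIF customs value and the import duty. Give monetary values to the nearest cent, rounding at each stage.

Let C be the CIF value. C = FOB price + freight + 0.3% × C
C − 0.3% × C = 73018.86 + 6247.66
0.997 × C = 79266.52
C = 79266.52 / 0.997 = 79505.04
Insurance premium = 0.3% × 79505.04 = 238.52
Import duty = 79505.04 × 8.9% = 7075.95

CIF value: AUD 79505.04; import duty: AUD 7075.95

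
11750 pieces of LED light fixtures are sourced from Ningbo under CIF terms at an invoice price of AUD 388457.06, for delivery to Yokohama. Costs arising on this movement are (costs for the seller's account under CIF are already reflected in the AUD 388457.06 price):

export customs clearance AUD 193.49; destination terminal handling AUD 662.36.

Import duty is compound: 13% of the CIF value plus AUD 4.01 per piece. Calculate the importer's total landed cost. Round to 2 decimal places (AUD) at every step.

Total landed cost: AUD 486736.34

CIF: the seller pays costs through ocean freight and marine insurance to the destination port.
Already in the invoice (seller's account under CIF): export clearance — exclude.
The CIF price already equals the CIF value: 388457.06
Ad valorem component: 388457.06 × 13% = 50499.42
Specific component: 11750 × 4.01 = 47117.50
Import duty = 50499.42 + 47117.50 = 97616.92
Buyer bears: destination terminal 662.36 + duty 97616.92 = 98279.28
Landed cost = invoice 388457.06 + 98279.28 = 486736.34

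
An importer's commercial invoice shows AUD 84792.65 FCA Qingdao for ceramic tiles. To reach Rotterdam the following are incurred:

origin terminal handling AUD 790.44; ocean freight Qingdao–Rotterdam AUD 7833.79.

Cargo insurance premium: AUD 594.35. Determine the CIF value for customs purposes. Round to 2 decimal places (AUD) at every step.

CIF value: AUD 94011.23

CIF = FCA price + pre-shipment costs + freight + insurance
CIF = 84792.65 + 790.44 + 7833.79 + 594.35 = 94011.23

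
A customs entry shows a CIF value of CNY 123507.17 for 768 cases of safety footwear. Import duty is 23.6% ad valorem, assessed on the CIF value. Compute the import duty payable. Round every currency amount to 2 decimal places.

Import duty = 123507.17 × 23.6% = 29147.69

Import duty: CNY 29147.69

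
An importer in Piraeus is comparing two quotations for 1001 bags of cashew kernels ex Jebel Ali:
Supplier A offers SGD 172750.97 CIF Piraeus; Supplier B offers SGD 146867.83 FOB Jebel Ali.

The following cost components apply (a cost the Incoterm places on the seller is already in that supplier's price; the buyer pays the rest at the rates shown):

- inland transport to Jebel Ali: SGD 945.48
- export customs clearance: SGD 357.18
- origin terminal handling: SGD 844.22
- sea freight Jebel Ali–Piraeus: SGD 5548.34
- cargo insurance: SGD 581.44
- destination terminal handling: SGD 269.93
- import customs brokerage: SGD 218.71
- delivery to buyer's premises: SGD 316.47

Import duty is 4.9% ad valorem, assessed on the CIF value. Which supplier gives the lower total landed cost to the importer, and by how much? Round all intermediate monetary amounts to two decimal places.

Supplier B is cheaper by SGD 20721.28

Supplier A (CIF):
The CIF price already equals the CIF value: 172750.97
Import duty = 172750.97 × 4.9% = 8464.80
Buyer bears (A): 269.93 + 218.71 + 316.47 = 805.11
Landed cost (A) = invoice 172750.97 + 805.11 + duty 8464.80 = 182020.88
Supplier B (FOB):
CIF value = FOB price + freight + insurance = 146867.83 + 5548.34 + 581.44 = 152997.61
Import duty = 152997.61 × 4.9% = 7496.88
Buyer bears (B): 5548.34 + 581.44 + 269.93 + 218.71 + 316.47 = 6934.89
Landed cost (B) = invoice 146867.83 + 6934.89 + duty 7496.88 = 161299.60
Difference = |182020.88 − 161299.60| = 20721.28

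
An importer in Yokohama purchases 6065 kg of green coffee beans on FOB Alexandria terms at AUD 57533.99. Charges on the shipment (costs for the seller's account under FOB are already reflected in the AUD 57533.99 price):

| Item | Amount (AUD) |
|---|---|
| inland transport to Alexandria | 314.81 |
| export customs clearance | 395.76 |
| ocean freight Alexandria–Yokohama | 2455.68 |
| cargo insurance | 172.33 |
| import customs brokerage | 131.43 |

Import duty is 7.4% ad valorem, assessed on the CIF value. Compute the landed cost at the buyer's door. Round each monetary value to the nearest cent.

Total landed cost: AUD 64745.42

FOB: the seller bears costs until goods are on board at the origin port; the buyer bears freight, insurance and all costs thereafter.
Already in the invoice (seller's account under FOB): inland to port, export clearance — exclude.
CIF value = FOB price + freight + insurance = 57533.99 + 2455.68 + 172.33 = 60162.00
Import duty = 60162.00 × 7.4% = 4451.99
Buyer bears: freight 2455.68 + insurance 172.33 + brokerage 131.43 + duty 4451.99 = 7211.43
Landed cost = invoice 57533.99 + 7211.43 = 64745.42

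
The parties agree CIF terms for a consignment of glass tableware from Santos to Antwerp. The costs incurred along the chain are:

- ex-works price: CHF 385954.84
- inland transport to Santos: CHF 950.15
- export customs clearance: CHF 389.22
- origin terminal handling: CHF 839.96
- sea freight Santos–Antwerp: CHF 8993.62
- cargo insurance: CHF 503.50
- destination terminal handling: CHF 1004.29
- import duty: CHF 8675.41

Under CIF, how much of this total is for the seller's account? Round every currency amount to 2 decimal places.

CIF: the seller pays costs through ocean freight and marine insurance to the destination port.
Seller's account: goods 385954.84 + inland to port 950.15 + export clearance 389.22 + origin terminal 839.96 + freight 8993.62 + insurance 503.50 = 397631.29
Buyer's account: destination terminal 1004.29 + duty 8675.41 = 9679.70

Seller's account: CHF 397631.29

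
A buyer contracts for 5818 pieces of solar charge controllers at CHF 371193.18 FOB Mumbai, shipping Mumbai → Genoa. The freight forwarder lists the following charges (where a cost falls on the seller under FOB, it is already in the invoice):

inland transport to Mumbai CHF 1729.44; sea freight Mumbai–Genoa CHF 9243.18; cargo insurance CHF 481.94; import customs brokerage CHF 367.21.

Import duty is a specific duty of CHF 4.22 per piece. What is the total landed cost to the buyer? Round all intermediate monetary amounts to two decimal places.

FOB: the seller bears costs until goods are on board at the origin port; the buyer bears freight, insurance and all costs thereafter.
Already in the invoice (seller's account under FOB): inland to port — exclude.
CIF value = FOB price + freight + insurance = 371193.18 + 9243.18 + 481.94 = 380918.30
Import duty = 5818 × 4.22 = 24551.96
Buyer bears: freight 9243.18 + insurance 481.94 + brokerage 367.21 + duty 24551.96 = 34644.29
Landed cost = invoice 371193.18 + 34644.29 = 405837.47

Total landed cost: CHF 405837.47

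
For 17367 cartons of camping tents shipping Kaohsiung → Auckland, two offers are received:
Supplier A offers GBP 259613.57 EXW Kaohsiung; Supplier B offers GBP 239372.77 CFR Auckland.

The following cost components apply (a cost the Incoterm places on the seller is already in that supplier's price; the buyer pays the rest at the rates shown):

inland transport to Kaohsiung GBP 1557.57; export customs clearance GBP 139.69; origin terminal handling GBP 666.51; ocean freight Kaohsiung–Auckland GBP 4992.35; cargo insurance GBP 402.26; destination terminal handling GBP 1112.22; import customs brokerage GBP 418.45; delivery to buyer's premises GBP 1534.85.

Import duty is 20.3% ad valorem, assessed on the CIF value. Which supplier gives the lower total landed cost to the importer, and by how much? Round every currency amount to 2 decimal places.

Supplier B is cheaper by GBP 33199.10

Supplier A (EXW):
CIF value = EXW price + inland to port + export clearance + origin terminal + freight + insurance = 259613.57 + 1557.57 + 139.69 + 666.51 + 4992.35 + 402.26 = 267371.95
Import duty = 267371.95 × 20.3% = 54276.51
Buyer bears (A): 1557.57 + 139.69 + 666.51 + 4992.35 + 402.26 + 1112.22 + 418.45 + 1534.85 = 10823.90
Landed cost (A) = invoice 259613.57 + 10823.90 + duty 54276.51 = 324713.98
Supplier B (CFR):
CIF value = CFR price + insurance = 239372.77 + 402.26 = 239775.03
Import duty = 239775.03 × 20.3% = 48674.33
Buyer bears (B): 402.26 + 1112.22 + 418.45 + 1534.85 = 3467.78
Landed cost (B) = invoice 239372.77 + 3467.78 + duty 48674.33 = 291514.88
Difference = |324713.98 − 291514.88| = 33199.10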